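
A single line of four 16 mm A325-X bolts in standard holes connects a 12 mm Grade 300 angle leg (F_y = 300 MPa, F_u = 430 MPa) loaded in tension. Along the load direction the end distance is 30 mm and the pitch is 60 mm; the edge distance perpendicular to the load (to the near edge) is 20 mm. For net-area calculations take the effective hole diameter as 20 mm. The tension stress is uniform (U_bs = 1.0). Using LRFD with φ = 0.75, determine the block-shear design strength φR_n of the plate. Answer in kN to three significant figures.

364 kN

Shear plane L_v = 30 + 3·60 = 210 mm; A_gv = 210 × 12 = 2520 mm².
A_nv = (210 − 3.5·20) × 12 = 1680 mm².
A_nt = (20 − 0.5·20) × 12 = 120 mm².
0.6 F_u A_nv = 433.4 kN; 0.6 F_y A_gv = 453.6 kN → shear rupture governs the shear term.
R_n = 433.4 + 1.0 × 430 × 120 / 1000 = 485 kN.
Design strength φR_n = 0.75 × 485 = 364 kN.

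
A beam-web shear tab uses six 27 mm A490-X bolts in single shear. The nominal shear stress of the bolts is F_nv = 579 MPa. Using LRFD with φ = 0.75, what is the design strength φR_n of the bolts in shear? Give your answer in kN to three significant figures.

1490 kN

A_b = π × 27² / 4 = 572.6 mm².
R_n = F_nv · A_b · n · n_s = 579 × 572.6 × 6 × 1 / 1000 = 1989 kN.
Design strength φR_n = 0.75 × 1989 = 1490 kN.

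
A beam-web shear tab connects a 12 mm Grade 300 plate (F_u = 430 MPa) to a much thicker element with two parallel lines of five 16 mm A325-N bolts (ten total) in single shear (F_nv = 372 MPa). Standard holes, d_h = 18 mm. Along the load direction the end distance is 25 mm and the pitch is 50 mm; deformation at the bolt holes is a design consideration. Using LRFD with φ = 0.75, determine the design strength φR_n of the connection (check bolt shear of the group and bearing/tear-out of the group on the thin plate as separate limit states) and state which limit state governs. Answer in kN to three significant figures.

561 kN (bolt shear governs)

Bolt shear: A_b = π·16²/4 = 201.1 mm²; R_n = 372 × 201.1 × 10 × 1 / 1000 = 748 kN → 0.75 × 748 = 561 kN.
Bearing (1.2 l_c t F_u ≤ 2.4 d t F_u): upper limit = 2.4·16·12·430 / 1000 = 198.1 kN.
  Edge l_c = 25 − 18/2 = 16 → r_n = 99.07 kN; interior l_c = 50 − 18 = 32 → r_n = 198.1 kN.
  R_n,bearing = 2·99.07 + 8·198.1 = 1783 kN → 0.75 × 1783 = 1340 kN.
Bolt shear governs: 561 kN.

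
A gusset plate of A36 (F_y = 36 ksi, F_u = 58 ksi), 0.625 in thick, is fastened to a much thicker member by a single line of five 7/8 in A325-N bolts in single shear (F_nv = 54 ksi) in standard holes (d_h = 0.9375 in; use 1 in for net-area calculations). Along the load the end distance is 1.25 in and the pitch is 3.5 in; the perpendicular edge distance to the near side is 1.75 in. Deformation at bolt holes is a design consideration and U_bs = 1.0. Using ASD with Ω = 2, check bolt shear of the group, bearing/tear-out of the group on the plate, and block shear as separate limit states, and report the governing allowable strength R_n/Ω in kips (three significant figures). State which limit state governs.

81.2 kips (bolt shear governs)

Bolt shear: A_b = π·0.875²/4 = 0.6013 in²; R_n = 54 × 0.6013 × 5 × 1 = 162.4 kips → 162.4 / 2 = 81.2 kips.
Bearing: edge l_c = 0.7812, r_n = 33.98 kips; interior l_c = 2.562, r_n = 76.12 kips; R_n = 33.98 + 4·76.12 = 338.5 kips → 169 kips.
Block shear: A_gv = 9.531, A_nv = 6.719, A_nt = 0.7812 in²; R_n = min(0.6F_uA_nv, 0.6F_yA_gv) + U_bs·F_u·A_nt = 251.2 kips → 126 kips.
Bolt shear governs: 81.2 kips.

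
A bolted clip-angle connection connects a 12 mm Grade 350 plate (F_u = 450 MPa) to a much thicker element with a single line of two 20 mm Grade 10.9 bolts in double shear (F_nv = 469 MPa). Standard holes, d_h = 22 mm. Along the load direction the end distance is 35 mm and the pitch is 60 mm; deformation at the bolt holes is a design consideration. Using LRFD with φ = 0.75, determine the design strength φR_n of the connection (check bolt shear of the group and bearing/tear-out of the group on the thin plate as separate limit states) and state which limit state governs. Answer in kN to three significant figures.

Bolt shear: A_b = π·20²/4 = 314.2 mm²; R_n = 469 × 314.2 × 2 × 2 / 1000 = 589.4 kN → 0.75 × 589.4 = 442 kN.
Bearing (1.2 l_c t F_u ≤ 2.4 d t F_u): upper limit = 2.4·20·12·450 / 1000 = 259.2 kN.
  Edge l_c = 35 − 22/2 = 24 → r_n = 155.5 kN; interior l_c = 60 − 22 = 38 → r_n = 246.2 kN.
  R_n,bearing = 1·155.5 + 1·246.2 = 401.8 kN → 0.75 × 401.8 = 301 kN.
Bearing governs: 301 kN.

301 kN (bearing governs)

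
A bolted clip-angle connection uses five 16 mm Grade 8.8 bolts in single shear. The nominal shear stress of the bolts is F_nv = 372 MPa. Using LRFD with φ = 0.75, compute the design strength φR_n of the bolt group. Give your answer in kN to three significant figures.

A_b = π × 16² / 4 = 201.1 mm².
R_n = F_nv · A_b · n · n_s = 372 × 201.1 × 5 × 1 / 1000 = 374 kN.
Design strength φR_n = 0.75 × 374 = 280 kN.

280 kN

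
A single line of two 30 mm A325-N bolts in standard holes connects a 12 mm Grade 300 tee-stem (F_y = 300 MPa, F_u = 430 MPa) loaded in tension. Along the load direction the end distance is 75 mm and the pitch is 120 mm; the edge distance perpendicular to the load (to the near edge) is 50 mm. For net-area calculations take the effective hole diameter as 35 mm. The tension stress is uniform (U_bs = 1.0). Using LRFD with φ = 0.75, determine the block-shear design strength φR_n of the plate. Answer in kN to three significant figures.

Shear plane L_v = 75 + 1·120 = 195 mm; A_gv = 195 × 12 = 2340 mm².
A_nv = (195 − 1.5·35) × 12 = 1710 mm².
A_nt = (50 − 0.5·35) × 12 = 390 mm².
0.6 F_u A_nv = 441.2 kN; 0.6 F_y A_gv = 421.2 kN → shear yielding governs the shear term.
R_n = 421.2 + 1.0 × 430 × 390 / 1000 = 588.9 kN.
Design strength φR_n = 0.75 × 588.9 = 442 kN.

442 kN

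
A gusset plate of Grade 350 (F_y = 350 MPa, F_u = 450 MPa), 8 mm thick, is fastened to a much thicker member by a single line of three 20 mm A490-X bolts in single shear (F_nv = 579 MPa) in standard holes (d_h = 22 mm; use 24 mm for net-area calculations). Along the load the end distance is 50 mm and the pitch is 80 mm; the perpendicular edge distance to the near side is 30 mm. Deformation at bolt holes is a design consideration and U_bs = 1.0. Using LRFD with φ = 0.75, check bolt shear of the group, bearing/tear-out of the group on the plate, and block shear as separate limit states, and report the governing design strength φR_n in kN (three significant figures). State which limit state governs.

292 kN (block shear governs)

Bolt shear: A_b = π·20²/4 = 314.2 mm²; R_n = 579 × 314.2 × 3 × 1 / 1000 = 545.7 kN → 0.75 × 545.7 = 409 kN.
Bearing: edge l_c = 39, r_n = 168.5 kN; interior l_c = 58, r_n = 172.8 kN; R_n = 168.5 + 2·172.8 = 514.1 kN → 386 kN.
Block shear: A_gv = 1680, A_nv = 1200, A_nt = 144 mm²; R_n = min(0.6F_uA_nv, 0.6F_yA_gv) + U_bs·F_u·A_nt = 388.8 kN → 292 kN.
Block shear governs: 292 kN.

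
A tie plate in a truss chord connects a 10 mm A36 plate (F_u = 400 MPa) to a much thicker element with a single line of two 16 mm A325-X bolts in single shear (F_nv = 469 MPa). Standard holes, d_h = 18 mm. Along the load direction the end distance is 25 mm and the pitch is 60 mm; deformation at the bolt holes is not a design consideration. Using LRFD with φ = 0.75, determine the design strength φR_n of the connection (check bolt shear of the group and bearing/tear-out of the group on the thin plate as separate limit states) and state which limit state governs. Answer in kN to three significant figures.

Bolt shear: A_b = π·16²/4 = 201.1 mm²; R_n = 469 × 201.1 × 2 × 1 / 1000 = 188.6 kN → 0.75 × 188.6 = 141 kN.
Bearing (1.5 l_c t F_u ≤ 3.0 d t F_u): upper limit = 3.0·16·10·400 / 1000 = 192 kN.
  Edge l_c = 25 − 18/2 = 16 → r_n = 96 kN; interior l_c = 60 − 18 = 42 → r_n = 192 kN.
  R_n,bearing = 1·96 + 1·192 = 288 kN → 0.75 × 288 = 216 kN.
Bolt shear governs: 141 kN.

141 kN (bolt shear governs)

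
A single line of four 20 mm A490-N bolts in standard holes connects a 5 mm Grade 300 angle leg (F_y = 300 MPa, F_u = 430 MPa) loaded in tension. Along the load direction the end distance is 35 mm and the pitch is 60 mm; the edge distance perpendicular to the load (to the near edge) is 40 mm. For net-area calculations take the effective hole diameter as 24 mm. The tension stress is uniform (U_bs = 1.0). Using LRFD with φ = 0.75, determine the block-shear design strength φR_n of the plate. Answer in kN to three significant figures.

172 kN

Shear plane L_v = 35 + 3·60 = 215 mm; A_gv = 215 × 5 = 1075 mm².
A_nv = (215 − 3.5·24) × 5 = 655 mm².
A_nt = (40 − 0.5·24) × 5 = 140 mm².
0.6 F_u A_nv = 169 kN; 0.6 F_y A_gv = 193.5 kN → shear rupture governs the shear term.
R_n = 169 + 1.0 × 430 × 140 / 1000 = 229.2 kN.
Design strength φR_n = 0.75 × 229.2 = 172 kN.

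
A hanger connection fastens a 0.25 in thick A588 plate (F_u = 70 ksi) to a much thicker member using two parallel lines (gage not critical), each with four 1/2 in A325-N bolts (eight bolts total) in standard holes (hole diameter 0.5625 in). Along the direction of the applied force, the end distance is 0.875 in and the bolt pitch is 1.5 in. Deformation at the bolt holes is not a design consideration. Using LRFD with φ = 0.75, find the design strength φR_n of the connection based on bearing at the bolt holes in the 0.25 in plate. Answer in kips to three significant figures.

Per bolt r_n = 1.5 l_c t F_u ≤ 3.0 d t F_u; upper limit = 3.0 × 0.5 × 0.25 × 70 = 26.25 kips.
Edge bolt: l_c = 0.875 − 0.5625/2 = 0.5938 in → 1.5 × 0.5938 × 0.25 × 70 = 15.59 → r_n = 15.59 kips.
Interior bolts: l_c = 1.5 − 0.5625 = 0.9375 in → 1.5 × 0.9375 × 0.25 × 70 = 24.61 → r_n = 24.61 kips.
R_n = 2 × 15.59 + 6 × 24.61 = 178.8 kips.
Design strength φR_n = 0.75 × 178.8 = 134 kips.

134 kips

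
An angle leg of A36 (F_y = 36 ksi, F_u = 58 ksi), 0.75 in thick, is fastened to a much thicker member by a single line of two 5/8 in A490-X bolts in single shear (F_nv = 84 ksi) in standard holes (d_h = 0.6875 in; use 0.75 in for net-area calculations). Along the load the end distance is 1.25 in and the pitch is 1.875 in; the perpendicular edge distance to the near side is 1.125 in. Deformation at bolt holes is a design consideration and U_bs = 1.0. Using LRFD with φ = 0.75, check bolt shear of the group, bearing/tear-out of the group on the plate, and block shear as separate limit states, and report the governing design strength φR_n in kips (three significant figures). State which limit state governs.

Bolt shear: A_b = π·0.625²/4 = 0.3068 in²; R_n = 84 × 0.3068 × 2 × 1 = 51.54 kips → 0.75 × 51.54 = 38.7 kips.
Bearing: edge l_c = 0.9062, r_n = 47.31 kips; interior l_c = 1.188, r_n = 61.99 kips; R_n = 47.31 + 1·61.99 = 109.3 kips → 82 kips.
Block shear: A_gv = 2.344, A_nv = 1.5, A_nt = 0.5625 in²; R_n = min(0.6F_uA_nv, 0.6F_yA_gv) + U_bs·F_u·A_nt = 83.25 kips → 62.4 kips.
Bolt shear governs: 38.7 kips.

38.7 kips (bolt shear governs)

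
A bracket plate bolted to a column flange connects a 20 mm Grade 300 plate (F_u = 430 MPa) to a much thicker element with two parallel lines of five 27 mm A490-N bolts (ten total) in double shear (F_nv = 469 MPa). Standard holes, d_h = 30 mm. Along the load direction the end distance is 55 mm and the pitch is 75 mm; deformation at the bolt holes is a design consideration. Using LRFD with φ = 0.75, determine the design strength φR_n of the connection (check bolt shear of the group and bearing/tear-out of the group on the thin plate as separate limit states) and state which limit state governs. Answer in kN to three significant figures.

3410 kN (bearing governs)

Bolt shear: A_b = π·27²/4 = 572.6 mm²; R_n = 469 × 572.6 × 10 × 2 / 1000 = 5371 kN → 0.75 × 5371 = 4030 kN.
Bearing (1.2 l_c t F_u ≤ 2.4 d t F_u): upper limit = 2.4·27·20·430 / 1000 = 557.3 kN.
  Edge l_c = 55 − 30/2 = 40 → r_n = 412.8 kN; interior l_c = 75 − 30 = 45 → r_n = 464.4 kN.
  R_n,bearing = 2·412.8 + 8·464.4 = 4541 kN → 0.75 × 4541 = 3410 kN.
Bearing governs: 3410 kN.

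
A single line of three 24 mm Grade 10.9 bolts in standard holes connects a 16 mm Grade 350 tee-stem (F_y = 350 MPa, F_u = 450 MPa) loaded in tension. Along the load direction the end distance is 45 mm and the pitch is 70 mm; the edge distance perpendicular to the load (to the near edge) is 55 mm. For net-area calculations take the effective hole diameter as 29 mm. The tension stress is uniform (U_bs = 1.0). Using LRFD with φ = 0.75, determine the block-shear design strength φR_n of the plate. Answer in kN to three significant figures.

Shear plane L_v = 45 + 2·70 = 185 mm; A_gv = 185 × 16 = 2960 mm².
A_nv = (185 − 2.5·29) × 16 = 1800 mm².
A_nt = (55 − 0.5·29) × 16 = 648 mm².
0.6 F_u A_nv = 486 kN; 0.6 F_y A_gv = 621.6 kN → shear rupture governs the shear term.
R_n = 486 + 1.0 × 450 × 648 / 1000 = 777.6 kN.
Design strength φR_n = 0.75 × 777.6 = 583 kN.

583 kN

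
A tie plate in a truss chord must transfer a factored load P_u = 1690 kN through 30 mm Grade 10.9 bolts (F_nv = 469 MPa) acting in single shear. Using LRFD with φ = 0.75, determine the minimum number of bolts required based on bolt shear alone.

A_b = π·30²/4 = 706.9 mm².
Per-bolt design strength φR_n = 0.75 × 469 × 706.9 × 1 / 1000 = 248.6 kN.
n ≥ 1690 / 248.6 = 6.797 → use 7 bolts.

7 bolts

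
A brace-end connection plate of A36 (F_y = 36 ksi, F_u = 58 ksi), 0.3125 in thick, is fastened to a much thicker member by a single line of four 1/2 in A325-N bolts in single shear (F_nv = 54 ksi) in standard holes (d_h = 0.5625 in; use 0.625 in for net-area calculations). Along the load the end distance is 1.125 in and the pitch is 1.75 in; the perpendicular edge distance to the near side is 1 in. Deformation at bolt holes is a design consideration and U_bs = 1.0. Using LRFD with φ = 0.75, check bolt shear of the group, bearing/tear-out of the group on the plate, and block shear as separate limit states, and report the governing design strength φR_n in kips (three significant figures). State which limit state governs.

Bolt shear: A_b = π·0.5²/4 = 0.1963 in²; R_n = 54 × 0.1963 × 4 × 1 = 42.41 kips → 0.75 × 42.41 = 31.8 kips.
Bearing: edge l_c = 0.8438, r_n = 18.35 kips; interior l_c = 1.188, r_n = 21.75 kips; R_n = 18.35 + 3·21.75 = 83.6 kips → 62.7 kips.
Block shear: A_gv = 1.992, A_nv = 1.309, A_nt = 0.2148 in²; R_n = min(0.6F_uA_nv, 0.6F_yA_gv) + U_bs·F_u·A_nt = 55.49 kips → 41.6 kips.
Bolt shear governs: 31.8 kips.

31.8 kips (bolt shear governs)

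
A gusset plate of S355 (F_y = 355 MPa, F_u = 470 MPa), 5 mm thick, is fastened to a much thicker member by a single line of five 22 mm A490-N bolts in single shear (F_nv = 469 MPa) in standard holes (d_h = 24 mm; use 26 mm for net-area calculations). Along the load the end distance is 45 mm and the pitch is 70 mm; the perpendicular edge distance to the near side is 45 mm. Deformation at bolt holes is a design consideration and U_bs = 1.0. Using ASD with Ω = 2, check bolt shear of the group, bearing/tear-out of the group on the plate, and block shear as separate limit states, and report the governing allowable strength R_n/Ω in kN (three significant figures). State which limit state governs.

184 kN (block shear governs)

Bolt shear: A_b = π·22²/4 = 380.1 mm²; R_n = 469 × 380.1 × 5 × 1 / 1000 = 891.4 kN → 891.4 / 2 = 446 kN.
Bearing: edge l_c = 33, r_n = 93.06 kN; interior l_c = 46, r_n = 124.1 kN; R_n = 93.06 + 4·124.1 = 589.4 kN → 295 kN.
Block shear: A_gv = 1625, A_nv = 1040, A_nt = 160 mm²; R_n = min(0.6F_uA_nv, 0.6F_yA_gv) + U_bs·F_u·A_nt = 368.5 kN → 184 kN.
Block shear governs: 184 kN.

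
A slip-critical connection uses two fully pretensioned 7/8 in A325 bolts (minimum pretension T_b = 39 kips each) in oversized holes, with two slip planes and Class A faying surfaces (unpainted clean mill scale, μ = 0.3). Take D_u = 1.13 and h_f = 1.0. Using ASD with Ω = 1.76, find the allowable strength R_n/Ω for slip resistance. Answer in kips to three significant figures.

30 kips

R_n = μ · D_u · h_f · T_b · n_s · n_b = 0.3 × 1.13 × 1.0 × 39 × 2 × 2 = 52.88 kips.
Allowable strength R_n/Ω = 52.88 / 1.76 = 30 kips.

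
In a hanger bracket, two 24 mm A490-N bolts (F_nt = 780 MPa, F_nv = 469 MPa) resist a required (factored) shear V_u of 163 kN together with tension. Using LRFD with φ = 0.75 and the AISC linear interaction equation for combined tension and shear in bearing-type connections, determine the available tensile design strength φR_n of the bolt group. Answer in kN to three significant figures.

417 kN

A_b = π·24²/4 = 452.4 mm²; f_rv = 163 × 1000 / (2 × 452.4) = 180.2 MPa.
F'_nt = 1.3 F_nt − (F_nt / φF_nv) f_rv = 1.3·780 − (780/(0.75·469))·180.2 = 614.5 MPa, capped at F_nt → F'_nt = 614.5 MPa.
R_n = F'_nt · A_b · n = 614.5 × 452.4 × 2 / 1000 = 556 kN.
Design strength φR_n = 0.75 × 556 = 417 kN.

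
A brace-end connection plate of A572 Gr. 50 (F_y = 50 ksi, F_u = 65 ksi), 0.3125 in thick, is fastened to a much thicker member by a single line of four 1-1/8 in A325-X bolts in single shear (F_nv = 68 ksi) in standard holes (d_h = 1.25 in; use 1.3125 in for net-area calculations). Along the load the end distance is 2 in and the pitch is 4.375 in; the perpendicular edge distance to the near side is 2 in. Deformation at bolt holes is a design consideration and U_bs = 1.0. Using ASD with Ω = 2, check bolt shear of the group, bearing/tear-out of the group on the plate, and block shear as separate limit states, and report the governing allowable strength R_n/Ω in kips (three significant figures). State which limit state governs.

Bolt shear: A_b = π·1.125²/4 = 0.994 in²; R_n = 68 × 0.994 × 4 × 1 = 270.4 kips → 270.4 / 2 = 135 kips.
Bearing: edge l_c = 1.375, r_n = 33.52 kips; interior l_c = 3.125, r_n = 54.84 kips; R_n = 33.52 + 3·54.84 = 198 kips → 99 kips.
Block shear: A_gv = 4.727, A_nv = 3.291, A_nt = 0.4199 in²; R_n = min(0.6F_uA_nv, 0.6F_yA_gv) + U_bs·F_u·A_nt = 155.6 kips → 77.8 kips.
Block shear governs: 77.8 kips.

77.8 kips (block shear governs)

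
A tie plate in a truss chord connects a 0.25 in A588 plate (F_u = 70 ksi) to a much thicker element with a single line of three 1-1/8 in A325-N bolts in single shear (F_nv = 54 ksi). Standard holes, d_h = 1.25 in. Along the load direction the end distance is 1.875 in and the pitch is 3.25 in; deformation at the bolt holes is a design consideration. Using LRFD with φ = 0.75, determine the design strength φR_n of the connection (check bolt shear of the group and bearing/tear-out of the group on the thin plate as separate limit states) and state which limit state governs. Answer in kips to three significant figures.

82.7 kips (bearing governs)

Bolt shear: A_b = π·1.125²/4 = 0.994 in²; R_n = 54 × 0.994 × 3 × 1 = 161 kips → 0.75 × 161 = 121 kips.
Bearing (1.2 l_c t F_u ≤ 2.4 d t F_u): upper limit = 2.4·1.125·0.25·70 = 47.25 kips.
  Edge l_c = 1.875 − 1.25/2 = 1.25 → r_n = 26.25 kips; interior l_c = 3.25 − 1.25 = 2 → r_n = 42 kips.
  R_n,bearing = 1·26.25 + 2·42 = 110.2 kips → 0.75 × 110.2 = 82.7 kips.
Bearing governs: 82.7 kips.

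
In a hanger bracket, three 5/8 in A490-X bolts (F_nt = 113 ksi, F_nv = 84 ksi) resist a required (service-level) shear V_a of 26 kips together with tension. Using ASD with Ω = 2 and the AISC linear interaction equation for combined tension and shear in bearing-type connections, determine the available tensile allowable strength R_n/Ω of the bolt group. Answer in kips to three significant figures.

32.6 kips

A_b = π·0.625²/4 = 0.3068 in²; f_rv = 26 / (3 × 0.3068) = 28.25 ksi.
F'_nt = 1.3 F_nt − (Ω F_nt / F_nv) f_rv = 1.3·113 − (2·113/84)·28.25 = 70.9 ksi, capped at F_nt → F'_nt = 70.9 ksi.
R_n = F'_nt · A_b · n = 70.9 × 0.3068 × 3 = 65.25 kips.
Allowable strength R_n/Ω = 65.25 / 2 = 32.6 kips.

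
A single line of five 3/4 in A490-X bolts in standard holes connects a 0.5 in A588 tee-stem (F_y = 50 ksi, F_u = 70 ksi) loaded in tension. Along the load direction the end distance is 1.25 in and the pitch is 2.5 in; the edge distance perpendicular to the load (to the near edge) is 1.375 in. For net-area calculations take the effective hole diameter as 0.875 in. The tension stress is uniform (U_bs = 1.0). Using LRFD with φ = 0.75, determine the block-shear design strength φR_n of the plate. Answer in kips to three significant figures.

Shear plane L_v = 1.25 + 4·2.5 = 11.25 in; A_gv = 11.25 × 0.5 = 5.625 in².
A_nv = (11.25 − 4.5·0.875) × 0.5 = 3.656 in².
A_nt = (1.375 − 0.5·0.875) × 0.5 = 0.4688 in².
0.6 F_u A_nv = 153.6 kips; 0.6 F_y A_gv = 168.8 kips → shear rupture governs the shear term.
R_n = 153.6 + 1.0 × 70 × 0.4688 = 186.4 kips.
Design strength φR_n = 0.75 × 186.4 = 140 kips.

140 kips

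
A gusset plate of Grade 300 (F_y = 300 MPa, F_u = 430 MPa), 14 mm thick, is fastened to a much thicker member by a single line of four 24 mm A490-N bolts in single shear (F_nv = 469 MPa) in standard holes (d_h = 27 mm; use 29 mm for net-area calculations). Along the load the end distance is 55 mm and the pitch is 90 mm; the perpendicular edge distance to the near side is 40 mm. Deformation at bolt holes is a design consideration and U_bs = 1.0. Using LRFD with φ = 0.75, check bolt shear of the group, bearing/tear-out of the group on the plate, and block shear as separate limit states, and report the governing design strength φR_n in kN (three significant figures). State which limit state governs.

637 kN (bolt shear governs)

Bolt shear: A_b = π·24²/4 = 452.4 mm²; R_n = 469 × 452.4 × 4 × 1 / 1000 = 848.7 kN → 0.75 × 848.7 = 637 kN.
Bearing: edge l_c = 41.5, r_n = 299.8 kN; interior l_c = 63, r_n = 346.8 kN; R_n = 299.8 + 3·346.8 = 1340 kN → 1010 kN.
Block shear: A_gv = 4550, A_nv = 3129, A_nt = 357 mm²; R_n = min(0.6F_uA_nv, 0.6F_yA_gv) + U_bs·F_u·A_nt = 960.8 kN → 721 kN.
Bolt shear governs: 637 kN.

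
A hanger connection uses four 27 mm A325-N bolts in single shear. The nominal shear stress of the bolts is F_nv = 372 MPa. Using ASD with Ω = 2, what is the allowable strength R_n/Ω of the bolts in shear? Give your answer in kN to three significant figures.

A_b = π × 27² / 4 = 572.6 mm².
R_n = F_nv · A_b · n · n_s = 372 × 572.6 × 4 × 1 / 1000 = 852 kN.
Allowable strength R_n/Ω = 852 / 2 = 426 kN.

426 kN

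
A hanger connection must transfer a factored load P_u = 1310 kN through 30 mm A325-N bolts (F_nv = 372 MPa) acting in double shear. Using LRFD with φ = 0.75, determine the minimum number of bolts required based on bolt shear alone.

A_b = π·30²/4 = 706.9 mm².
Per-bolt design strength φR_n = 0.75 × 372 × 706.9 × 2 / 1000 = 394.4 kN.
n ≥ 1310 / 394.4 = 3.321 → use 4 bolts.

4 bolts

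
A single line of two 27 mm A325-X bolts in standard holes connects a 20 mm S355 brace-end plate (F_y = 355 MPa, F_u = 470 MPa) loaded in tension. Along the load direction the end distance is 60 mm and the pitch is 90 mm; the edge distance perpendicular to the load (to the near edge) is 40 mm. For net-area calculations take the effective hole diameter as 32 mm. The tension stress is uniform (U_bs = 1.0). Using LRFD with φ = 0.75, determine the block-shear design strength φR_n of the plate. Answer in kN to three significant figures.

601 kN

Shear plane L_v = 60 + 1·90 = 150 mm; A_gv = 150 × 20 = 3000 mm².
A_nv = (150 − 1.5·32) × 20 = 2040 mm².
A_nt = (40 − 0.5·32) × 20 = 480 mm².
0.6 F_u A_nv = 575.3 kN; 0.6 F_y A_gv = 639 kN → shear rupture governs the shear term.
R_n = 575.3 + 1.0 × 470 × 480 / 1000 = 800.9 kN.
Design strength φR_n = 0.75 × 800.9 = 601 kN.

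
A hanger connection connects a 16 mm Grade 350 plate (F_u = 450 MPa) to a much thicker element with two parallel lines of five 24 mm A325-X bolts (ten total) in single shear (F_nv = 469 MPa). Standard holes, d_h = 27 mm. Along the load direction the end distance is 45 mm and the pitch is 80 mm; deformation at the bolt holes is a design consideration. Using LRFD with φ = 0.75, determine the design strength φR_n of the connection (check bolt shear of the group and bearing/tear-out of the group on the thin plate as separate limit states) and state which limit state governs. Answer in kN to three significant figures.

1590 kN (bolt shear governs)

Bolt shear: A_b = π·24²/4 = 452.4 mm²; R_n = 469 × 452.4 × 10 × 1 / 1000 = 2122 kN → 0.75 × 2122 = 1590 kN.
Bearing (1.2 l_c t F_u ≤ 2.4 d t F_u): upper limit = 2.4·24·16·450 / 1000 = 414.7 kN.
  Edge l_c = 45 − 27/2 = 31.5 → r_n = 272.2 kN; interior l_c = 80 − 27 = 53 → r_n = 414.7 kN.
  R_n,bearing = 2·272.2 + 8·414.7 = 3862 kN → 0.75 × 3862 = 2900 kN.
Bolt shear governs: 1590 kN.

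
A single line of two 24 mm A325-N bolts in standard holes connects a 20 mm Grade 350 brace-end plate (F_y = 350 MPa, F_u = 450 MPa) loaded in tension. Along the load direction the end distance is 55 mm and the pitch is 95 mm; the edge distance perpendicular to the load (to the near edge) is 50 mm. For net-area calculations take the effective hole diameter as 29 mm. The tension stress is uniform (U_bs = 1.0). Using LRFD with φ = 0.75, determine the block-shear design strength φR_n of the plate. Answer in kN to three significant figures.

Shear plane L_v = 55 + 1·95 = 150 mm; A_gv = 150 × 20 = 3000 mm².
A_nv = (150 − 1.5·29) × 20 = 2130 mm².
A_nt = (50 − 0.5·29) × 20 = 710 mm².
0.6 F_u A_nv = 575.1 kN; 0.6 F_y A_gv = 630 kN → shear rupture governs the shear term.
R_n = 575.1 + 1.0 × 450 × 710 / 1000 = 894.6 kN.
Design strength φR_n = 0.75 × 894.6 = 671 kN.

671 kN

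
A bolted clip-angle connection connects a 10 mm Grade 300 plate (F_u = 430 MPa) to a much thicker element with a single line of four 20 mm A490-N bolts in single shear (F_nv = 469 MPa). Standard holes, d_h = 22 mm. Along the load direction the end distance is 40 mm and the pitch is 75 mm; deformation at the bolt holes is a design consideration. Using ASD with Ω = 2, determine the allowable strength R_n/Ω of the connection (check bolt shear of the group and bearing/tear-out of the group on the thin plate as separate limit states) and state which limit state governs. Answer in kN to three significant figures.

Bolt shear: A_b = π·20²/4 = 314.2 mm²; R_n = 469 × 314.2 × 4 × 1 / 1000 = 589.4 kN → 589.4 / 2 = 295 kN.
Bearing (1.2 l_c t F_u ≤ 2.4 d t F_u): upper limit = 2.4·20·10·430 / 1000 = 206.4 kN.
  Edge l_c = 40 − 22/2 = 29 → r_n = 149.6 kN; interior l_c = 75 − 22 = 53 → r_n = 206.4 kN.
  R_n,bearing = 1·149.6 + 3·206.4 = 768.8 kN → 768.8 / 2 = 384 kN.
Bolt shear governs: 295 kN.

295 kN (bolt shear governs)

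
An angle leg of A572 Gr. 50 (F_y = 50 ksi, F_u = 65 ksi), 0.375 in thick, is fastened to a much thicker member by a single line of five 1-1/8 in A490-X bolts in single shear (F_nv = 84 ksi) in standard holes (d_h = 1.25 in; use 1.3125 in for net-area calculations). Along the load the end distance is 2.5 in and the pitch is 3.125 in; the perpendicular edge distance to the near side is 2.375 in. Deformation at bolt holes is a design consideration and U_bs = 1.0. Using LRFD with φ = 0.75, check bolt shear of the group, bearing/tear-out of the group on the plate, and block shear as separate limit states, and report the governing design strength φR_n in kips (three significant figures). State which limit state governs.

131 kips (block shear governs)

Bolt shear: A_b = π·1.125²/4 = 0.994 in²; R_n = 84 × 0.994 × 5 × 1 = 417.5 kips → 0.75 × 417.5 = 313 kips.
Bearing: edge l_c = 1.875, r_n = 54.84 kips; interior l_c = 1.875, r_n = 54.84 kips; R_n = 54.84 + 4·54.84 = 274.2 kips → 206 kips.
Block shear: A_gv = 5.625, A_nv = 3.41, A_nt = 0.6445 in²; R_n = min(0.6F_uA_nv, 0.6F_yA_gv) + U_bs·F_u·A_nt = 174.9 kips → 131 kips.
Block shear governs: 131 kips.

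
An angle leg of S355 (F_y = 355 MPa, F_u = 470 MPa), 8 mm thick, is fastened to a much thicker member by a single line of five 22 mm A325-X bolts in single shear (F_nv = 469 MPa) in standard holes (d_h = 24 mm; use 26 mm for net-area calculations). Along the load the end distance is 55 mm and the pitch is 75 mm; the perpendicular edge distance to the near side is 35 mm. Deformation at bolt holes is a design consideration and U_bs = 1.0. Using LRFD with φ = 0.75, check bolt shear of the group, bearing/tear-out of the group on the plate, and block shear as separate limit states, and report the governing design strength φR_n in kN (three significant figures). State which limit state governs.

Bolt shear: A_b = π·22²/4 = 380.1 mm²; R_n = 469 × 380.1 × 5 × 1 / 1000 = 891.4 kN → 0.75 × 891.4 = 669 kN.
Bearing: edge l_c = 43, r_n = 194 kN; interior l_c = 51, r_n = 198.5 kN; R_n = 194 + 4·198.5 = 988.1 kN → 741 kN.
Block shear: A_gv = 2840, A_nv = 1904, A_nt = 176 mm²; R_n = min(0.6F_uA_nv, 0.6F_yA_gv) + U_bs·F_u·A_nt = 619.6 kN → 465 kN.
Block shear governs: 465 kN.

465 kN (block shear governs)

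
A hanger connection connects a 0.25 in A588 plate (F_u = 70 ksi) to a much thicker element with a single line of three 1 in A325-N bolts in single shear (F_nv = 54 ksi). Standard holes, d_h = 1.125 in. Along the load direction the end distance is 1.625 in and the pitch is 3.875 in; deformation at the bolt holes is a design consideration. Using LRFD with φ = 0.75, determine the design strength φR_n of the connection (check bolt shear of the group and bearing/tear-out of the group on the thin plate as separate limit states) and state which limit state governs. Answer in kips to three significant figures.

Bolt shear: A_b = π·1²/4 = 0.7854 in²; R_n = 54 × 0.7854 × 3 × 1 = 127.2 kips → 0.75 × 127.2 = 95.4 kips.
Bearing (1.2 l_c t F_u ≤ 2.4 d t F_u): upper limit = 2.4·1·0.25·70 = 42 kips.
  Edge l_c = 1.625 − 1.125/2 = 1.062 → r_n = 22.31 kips; interior l_c = 3.875 − 1.125 = 2.75 → r_n = 42 kips.
  R_n,bearing = 1·22.31 + 2·42 = 106.3 kips → 0.75 × 106.3 = 79.7 kips.
Bearing governs: 79.7 kips.

79.7 kips (bearing governs)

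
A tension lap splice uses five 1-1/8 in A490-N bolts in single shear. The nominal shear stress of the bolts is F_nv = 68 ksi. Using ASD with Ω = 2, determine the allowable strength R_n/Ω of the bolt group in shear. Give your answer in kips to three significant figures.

169 kips

A_b = π × 1.125² / 4 = 0.994 in².
R_n = F_nv · A_b · n · n_s = 68 × 0.994 × 5 × 1 = 338 kips.
Allowable strength R_n/Ω = 338 / 2 = 169 kips.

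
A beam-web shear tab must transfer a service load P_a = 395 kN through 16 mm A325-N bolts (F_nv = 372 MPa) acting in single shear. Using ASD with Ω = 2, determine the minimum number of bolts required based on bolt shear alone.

A_b = π·16²/4 = 201.1 mm².
Per-bolt allowable strength R_n/Ω = 372 × 201.1 × 1 / 1000 / 2 = 37.4 kN.
n ≥ 395 / 37.4 = 10.56 → use 11 bolts.

11 bolts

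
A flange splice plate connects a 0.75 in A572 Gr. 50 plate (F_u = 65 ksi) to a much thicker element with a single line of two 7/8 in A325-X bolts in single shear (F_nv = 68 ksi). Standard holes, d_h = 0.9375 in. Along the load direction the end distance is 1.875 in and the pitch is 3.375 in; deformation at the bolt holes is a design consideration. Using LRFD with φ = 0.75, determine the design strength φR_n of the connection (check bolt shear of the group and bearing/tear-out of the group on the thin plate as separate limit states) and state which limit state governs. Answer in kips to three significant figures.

Bolt shear: A_b = π·0.875²/4 = 0.6013 in²; R_n = 68 × 0.6013 × 2 × 1 = 81.78 kips → 0.75 × 81.78 = 61.3 kips.
Bearing (1.2 l_c t F_u ≤ 2.4 d t F_u): upper limit = 2.4·0.875·0.75·65 = 102.4 kips.
  Edge l_c = 1.875 − 0.9375/2 = 1.406 → r_n = 82.27 kips; interior l_c = 3.375 − 0.9375 = 2.438 → r_n = 102.4 kips.
  R_n,bearing = 1·82.27 + 1·102.4 = 184.6 kips → 0.75 × 184.6 = 138 kips.
Bolt shear governs: 61.3 kips.

61.3 kips (bolt shear governs)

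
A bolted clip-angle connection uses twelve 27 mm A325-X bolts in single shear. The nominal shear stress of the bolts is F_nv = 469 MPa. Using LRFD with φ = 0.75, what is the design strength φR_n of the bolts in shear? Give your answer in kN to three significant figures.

2420 kN

A_b = π × 27² / 4 = 572.6 mm².
R_n = F_nv · A_b · n · n_s = 469 × 572.6 × 12 × 1 / 1000 = 3222 kN.
Design strength φR_n = 0.75 × 3222 = 2420 kN.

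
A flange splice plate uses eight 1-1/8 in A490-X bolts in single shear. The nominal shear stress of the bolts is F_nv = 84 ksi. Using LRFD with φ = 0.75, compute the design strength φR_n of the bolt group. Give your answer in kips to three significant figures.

501 kips

A_b = π × 1.125² / 4 = 0.994 in².
R_n = F_nv · A_b · n · n_s = 84 × 0.994 × 8 × 1 = 668 kips.
Design strength φR_n = 0.75 × 668 = 501 kips.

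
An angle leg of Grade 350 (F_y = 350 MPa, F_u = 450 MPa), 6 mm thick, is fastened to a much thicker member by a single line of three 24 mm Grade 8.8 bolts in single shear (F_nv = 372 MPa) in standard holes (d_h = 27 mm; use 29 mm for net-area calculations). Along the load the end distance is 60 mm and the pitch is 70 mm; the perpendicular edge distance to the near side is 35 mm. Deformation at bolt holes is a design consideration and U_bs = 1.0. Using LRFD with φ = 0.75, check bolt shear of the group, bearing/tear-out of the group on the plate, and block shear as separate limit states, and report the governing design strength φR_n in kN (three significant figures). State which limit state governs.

Bolt shear: A_b = π·24²/4 = 452.4 mm²; R_n = 372 × 452.4 × 3 × 1 / 1000 = 504.9 kN → 0.75 × 504.9 = 379 kN.
Bearing: edge l_c = 46.5, r_n = 150.7 kN; interior l_c = 43, r_n = 139.3 kN; R_n = 150.7 + 2·139.3 = 429.3 kN → 322 kN.
Block shear: A_gv = 1200, A_nv = 765, A_nt = 123 mm²; R_n = min(0.6F_uA_nv, 0.6F_yA_gv) + U_bs·F_u·A_nt = 261.9 kN → 196 kN.
Block shear governs: 196 kN.

196 kN (block shear governs)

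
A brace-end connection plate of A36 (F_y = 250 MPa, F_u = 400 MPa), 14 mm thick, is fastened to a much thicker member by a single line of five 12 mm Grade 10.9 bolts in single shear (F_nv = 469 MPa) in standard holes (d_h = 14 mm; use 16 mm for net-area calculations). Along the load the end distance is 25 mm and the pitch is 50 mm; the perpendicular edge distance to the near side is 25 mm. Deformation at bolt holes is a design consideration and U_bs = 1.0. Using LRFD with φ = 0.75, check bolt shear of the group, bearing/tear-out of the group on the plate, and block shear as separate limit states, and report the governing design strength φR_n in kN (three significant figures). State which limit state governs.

199 kN (bolt shear governs)

Bolt shear: A_b = π·12²/4 = 113.1 mm²; R_n = 469 × 113.1 × 5 × 1 / 1000 = 265.2 kN → 0.75 × 265.2 = 199 kN.
Bearing: edge l_c = 18, r_n = 121 kN; interior l_c = 36, r_n = 161.3 kN; R_n = 121 + 4·161.3 = 766.1 kN → 575 kN.
Block shear: A_gv = 3150, A_nv = 2142, A_nt = 238 mm²; R_n = min(0.6F_uA_nv, 0.6F_yA_gv) + U_bs·F_u·A_nt = 567.7 kN → 426 kN.
Bolt shear governs: 199 kN.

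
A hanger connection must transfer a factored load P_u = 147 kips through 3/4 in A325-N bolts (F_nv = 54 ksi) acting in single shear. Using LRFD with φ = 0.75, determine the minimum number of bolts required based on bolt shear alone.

A_b = π·0.75²/4 = 0.4418 in².
Per-bolt design strength φR_n = 0.75 × 54 × 0.4418 × 1 = 17.89 kips.
n ≥ 147 / 17.89 = 8.216 → use 9 bolts.

9 bolts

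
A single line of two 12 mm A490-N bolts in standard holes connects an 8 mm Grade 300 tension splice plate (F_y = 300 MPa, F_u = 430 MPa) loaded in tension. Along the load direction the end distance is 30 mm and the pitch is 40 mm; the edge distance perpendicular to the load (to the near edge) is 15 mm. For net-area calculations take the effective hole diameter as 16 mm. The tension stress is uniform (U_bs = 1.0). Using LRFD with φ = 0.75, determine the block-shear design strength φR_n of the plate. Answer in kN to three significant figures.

89.3 kN

Shear plane L_v = 30 + 1·40 = 70 mm; A_gv = 70 × 8 = 560 mm².
A_nv = (70 − 1.5·16) × 8 = 368 mm².
A_nt = (15 − 0.5·16) × 8 = 56 mm².
0.6 F_u A_nv = 94.94 kN; 0.6 F_y A_gv = 100.8 kN → shear rupture governs the shear term.
R_n = 94.94 + 1.0 × 430 × 56 / 1000 = 119 kN.
Design strength φR_n = 0.75 × 119 = 89.3 kN.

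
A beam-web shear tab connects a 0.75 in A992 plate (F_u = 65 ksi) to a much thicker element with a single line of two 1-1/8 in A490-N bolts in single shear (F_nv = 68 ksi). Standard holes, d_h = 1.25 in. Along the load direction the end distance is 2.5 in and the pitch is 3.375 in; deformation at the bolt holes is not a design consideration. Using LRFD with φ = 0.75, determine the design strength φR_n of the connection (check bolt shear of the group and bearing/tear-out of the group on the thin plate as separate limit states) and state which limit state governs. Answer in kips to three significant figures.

Bolt shear: A_b = π·1.125²/4 = 0.994 in²; R_n = 68 × 0.994 × 2 × 1 = 135.2 kips → 0.75 × 135.2 = 101 kips.
Bearing (1.5 l_c t F_u ≤ 3.0 d t F_u): upper limit = 3.0·1.125·0.75·65 = 164.5 kips.
  Edge l_c = 2.5 − 1.25/2 = 1.875 → r_n = 137.1 kips; interior l_c = 3.375 − 1.25 = 2.125 → r_n = 155.4 kips.
  R_n,bearing = 1·137.1 + 1·155.4 = 292.5 kips → 0.75 × 292.5 = 219 kips.
Bolt shear governs: 101 kips.

101 kips (bolt shear governs)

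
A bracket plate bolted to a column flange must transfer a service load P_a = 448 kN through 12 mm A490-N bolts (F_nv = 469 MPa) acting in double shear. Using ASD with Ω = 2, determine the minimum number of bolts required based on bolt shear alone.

9 bolts

A_b = π·12²/4 = 113.1 mm².
Per-bolt allowable strength R_n/Ω = 469 × 113.1 × 2 / 1000 / 2 = 53.04 kN.
n ≥ 448 / 53.04 = 8.446 → use 9 bolts.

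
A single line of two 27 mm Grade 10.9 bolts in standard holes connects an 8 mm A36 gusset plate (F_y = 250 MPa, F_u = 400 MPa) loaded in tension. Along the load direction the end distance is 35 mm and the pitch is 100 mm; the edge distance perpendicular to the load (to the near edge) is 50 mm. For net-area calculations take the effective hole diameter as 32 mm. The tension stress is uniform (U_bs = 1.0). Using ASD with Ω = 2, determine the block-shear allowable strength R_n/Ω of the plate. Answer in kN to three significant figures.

135 kN

Shear plane L_v = 35 + 1·100 = 135 mm; A_gv = 135 × 8 = 1080 mm².
A_nv = (135 − 1.5·32) × 8 = 696 mm².
A_nt = (50 − 0.5·32) × 8 = 272 mm².
0.6 F_u A_nv = 167 kN; 0.6 F_y A_gv = 162 kN → shear yielding governs the shear term.
R_n = 162 + 1.0 × 400 × 272 / 1000 = 270.8 kN.
Allowable strength R_n/Ω = 270.8 / 2 = 135 kN.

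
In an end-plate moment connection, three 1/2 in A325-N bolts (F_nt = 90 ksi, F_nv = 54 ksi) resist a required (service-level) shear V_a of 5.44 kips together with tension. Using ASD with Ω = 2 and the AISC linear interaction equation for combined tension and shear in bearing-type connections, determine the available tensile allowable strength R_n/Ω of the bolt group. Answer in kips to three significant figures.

25.4 kips

A_b = π·0.5²/4 = 0.1963 in²; f_rv = 5.44 / (3 × 0.1963) = 9.235 ksi.
F'_nt = 1.3 F_nt − (Ω F_nt / F_nv) f_rv = 1.3·90 − (2·90/54)·9.235 = 86.22 ksi, capped at F_nt → F'_nt = 86.22 ksi.
R_n = F'_nt · A_b · n = 86.22 × 0.1963 × 3 = 50.79 kips.
Allowable strength R_n/Ω = 50.79 / 2 = 25.4 kips.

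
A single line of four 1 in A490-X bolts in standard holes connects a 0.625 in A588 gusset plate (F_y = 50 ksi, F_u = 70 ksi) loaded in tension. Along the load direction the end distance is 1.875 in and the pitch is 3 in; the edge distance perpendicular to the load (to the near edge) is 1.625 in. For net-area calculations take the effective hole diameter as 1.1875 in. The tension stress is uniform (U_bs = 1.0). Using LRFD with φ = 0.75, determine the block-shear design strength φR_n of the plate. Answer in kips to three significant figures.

166 kips

Shear plane L_v = 1.875 + 3·3 = 10.88 in; A_gv = 10.88 × 0.625 = 6.797 in².
A_nv = (10.88 − 3.5·1.1875) × 0.625 = 4.199 in².
A_nt = (1.625 − 0.5·1.1875) × 0.625 = 0.6445 in².
0.6 F_u A_nv = 176.4 kips; 0.6 F_y A_gv = 203.9 kips → shear rupture governs the shear term.
R_n = 176.4 + 1.0 × 70 × 0.6445 = 221.5 kips.
Design strength φR_n = 0.75 × 221.5 = 166 kips.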